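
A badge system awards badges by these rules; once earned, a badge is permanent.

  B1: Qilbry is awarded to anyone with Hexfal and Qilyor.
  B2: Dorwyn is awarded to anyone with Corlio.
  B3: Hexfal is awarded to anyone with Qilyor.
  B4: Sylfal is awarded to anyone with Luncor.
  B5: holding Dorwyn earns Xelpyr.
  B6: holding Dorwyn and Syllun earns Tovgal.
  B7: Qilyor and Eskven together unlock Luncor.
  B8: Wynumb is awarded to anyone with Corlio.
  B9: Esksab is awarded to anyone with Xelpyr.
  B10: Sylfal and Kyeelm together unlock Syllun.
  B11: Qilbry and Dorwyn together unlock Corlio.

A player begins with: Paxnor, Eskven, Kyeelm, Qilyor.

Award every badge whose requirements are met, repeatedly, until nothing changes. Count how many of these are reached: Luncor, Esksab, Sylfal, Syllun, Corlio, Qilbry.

4

With Qilyor, Hexfal is earned (B3).
With Qilyor and Eskven, Luncor is earned (B7).
With Luncor, Sylfal is earned (B4).
With Hexfal and Qilyor, Qilbry is earned (B1).
With Sylfal and Kyeelm, Syllun is earned (B10).
Luncor: reached.
Esksab would need Xelpyr (B9), but Xelpyr is never earned.
Sylfal: reached.
Syllun: reached.
Corlio would need Qilbry and Dorwyn (B11), but Dorwyn is never earned.
Qilbry: reached.
Reached: Luncor, Sylfal, Syllun, and Qilbry — 4 of the 6.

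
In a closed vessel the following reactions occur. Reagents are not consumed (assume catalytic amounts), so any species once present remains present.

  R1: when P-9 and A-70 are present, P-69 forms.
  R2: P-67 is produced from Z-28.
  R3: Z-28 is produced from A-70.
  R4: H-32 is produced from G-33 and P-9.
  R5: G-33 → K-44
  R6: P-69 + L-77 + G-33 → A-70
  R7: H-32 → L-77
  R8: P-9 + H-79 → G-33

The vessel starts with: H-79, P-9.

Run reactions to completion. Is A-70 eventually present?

No

A-70 would need P-69, L-77, and G-33 (R6), but P-69 never forms.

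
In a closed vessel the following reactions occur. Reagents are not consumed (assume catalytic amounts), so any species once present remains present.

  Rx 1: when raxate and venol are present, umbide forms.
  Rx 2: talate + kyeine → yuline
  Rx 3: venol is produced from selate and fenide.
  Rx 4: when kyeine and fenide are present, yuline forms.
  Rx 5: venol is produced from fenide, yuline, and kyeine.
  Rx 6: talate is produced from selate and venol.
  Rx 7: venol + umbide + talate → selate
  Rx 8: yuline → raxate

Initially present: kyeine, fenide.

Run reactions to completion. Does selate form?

selate would need venol, umbide, and talate (Rx 7), but talate never forms.

No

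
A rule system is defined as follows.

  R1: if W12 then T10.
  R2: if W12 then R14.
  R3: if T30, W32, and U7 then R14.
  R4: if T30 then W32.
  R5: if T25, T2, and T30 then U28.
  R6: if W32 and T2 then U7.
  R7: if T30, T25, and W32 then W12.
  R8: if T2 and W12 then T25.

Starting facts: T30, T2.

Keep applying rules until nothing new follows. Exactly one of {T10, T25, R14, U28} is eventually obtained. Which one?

R14

T30 holds, so W32 follows (R4).
W32 and T2 hold, so U7 follows (R6).
T30, W32, and U7 hold, so R14 follows (R3).
T25 would need T2 and W12 (R8), but W12 is never established. T10 would need W12 (R1), but W12 is never established. U28 would need T25, T2, and T30 (R5), but T25 is never established.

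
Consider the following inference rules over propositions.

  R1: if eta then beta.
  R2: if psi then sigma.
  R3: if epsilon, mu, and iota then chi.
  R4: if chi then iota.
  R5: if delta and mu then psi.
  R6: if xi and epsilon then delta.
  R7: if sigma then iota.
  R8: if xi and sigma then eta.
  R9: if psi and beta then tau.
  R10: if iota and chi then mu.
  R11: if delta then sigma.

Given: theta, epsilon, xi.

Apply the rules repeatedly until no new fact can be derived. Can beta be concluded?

Yes

From xi and epsilon, R6 gives delta.
From delta, R11 gives sigma.
xi and sigma hold, so eta follows (R8).
eta holds, so beta follows (R1).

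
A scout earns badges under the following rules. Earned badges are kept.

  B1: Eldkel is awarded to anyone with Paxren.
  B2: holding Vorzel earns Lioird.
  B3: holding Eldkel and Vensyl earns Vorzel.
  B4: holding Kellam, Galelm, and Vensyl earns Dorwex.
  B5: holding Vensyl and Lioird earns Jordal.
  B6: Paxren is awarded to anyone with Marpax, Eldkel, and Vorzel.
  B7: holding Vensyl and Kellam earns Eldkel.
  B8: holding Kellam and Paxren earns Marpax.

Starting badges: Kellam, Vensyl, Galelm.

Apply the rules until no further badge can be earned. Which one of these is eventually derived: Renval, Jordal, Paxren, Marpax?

With Vensyl and Kellam, Eldkel is earned (B7).
With Eldkel and Vensyl, Vorzel is earned (B3).
With Vorzel, Lioird is earned (B2).
With Vensyl and Lioird, Jordal is earned (B5).
Paxren would need Marpax, Eldkel, and Vorzel (B6), but Marpax is never earned. Marpax would need Kellam and Paxren (B8), but Paxren is never earned. No rule produces Renval, and it is not given.

Jordal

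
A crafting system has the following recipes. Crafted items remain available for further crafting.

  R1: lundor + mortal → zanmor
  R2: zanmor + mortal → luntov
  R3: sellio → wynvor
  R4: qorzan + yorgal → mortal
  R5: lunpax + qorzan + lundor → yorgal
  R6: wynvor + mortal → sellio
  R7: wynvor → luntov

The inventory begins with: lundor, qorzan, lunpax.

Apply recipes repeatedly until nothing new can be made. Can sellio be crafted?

sellio would need wynvor and mortal (R6), but wynvor is never obtained.

No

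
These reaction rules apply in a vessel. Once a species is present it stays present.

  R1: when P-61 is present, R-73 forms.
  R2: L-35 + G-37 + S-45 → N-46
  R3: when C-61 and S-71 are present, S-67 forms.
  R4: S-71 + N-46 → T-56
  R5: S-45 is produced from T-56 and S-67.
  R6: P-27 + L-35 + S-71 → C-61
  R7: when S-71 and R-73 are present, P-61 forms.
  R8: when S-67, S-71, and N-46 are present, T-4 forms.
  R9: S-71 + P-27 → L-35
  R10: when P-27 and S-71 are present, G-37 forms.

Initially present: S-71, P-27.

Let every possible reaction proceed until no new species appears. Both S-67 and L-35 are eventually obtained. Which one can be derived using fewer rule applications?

L-35

L-35: S-71 and P-27 present → L-35 forms (R9). [1 rule application]
S-67: S-71 and P-27 present → L-35 forms (R9). P-27, L-35, and S-71 present → C-61 forms (R6). C-61 and S-71 present → S-67 forms (R3). [3 rule applications]
L-35 needs fewer.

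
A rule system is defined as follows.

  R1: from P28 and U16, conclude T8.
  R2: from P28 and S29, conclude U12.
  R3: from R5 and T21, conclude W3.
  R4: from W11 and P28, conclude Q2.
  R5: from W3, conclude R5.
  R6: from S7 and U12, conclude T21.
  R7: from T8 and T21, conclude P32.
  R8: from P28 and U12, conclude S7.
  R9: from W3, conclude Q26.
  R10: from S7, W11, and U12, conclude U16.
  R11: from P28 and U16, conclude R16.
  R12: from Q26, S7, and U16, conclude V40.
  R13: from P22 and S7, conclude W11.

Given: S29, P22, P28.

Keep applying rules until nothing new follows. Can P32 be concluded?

Yes

From P28 and S29, R2 gives U12.
From P28 and U12, R8 gives S7.
S7 and U12 hold, so T21 follows (R6).
From P22 and S7, R13 gives W11.
S7, W11, and U12 hold, so U16 follows (R10).
From P28 and U16, R1 gives T8.
From T8 and T21, R7 gives P32.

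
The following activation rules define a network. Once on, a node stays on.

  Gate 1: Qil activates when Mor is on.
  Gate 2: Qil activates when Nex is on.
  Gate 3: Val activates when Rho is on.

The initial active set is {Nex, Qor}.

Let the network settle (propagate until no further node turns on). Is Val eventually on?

Val would need Rho (Gate 3), but Rho never turns on.

No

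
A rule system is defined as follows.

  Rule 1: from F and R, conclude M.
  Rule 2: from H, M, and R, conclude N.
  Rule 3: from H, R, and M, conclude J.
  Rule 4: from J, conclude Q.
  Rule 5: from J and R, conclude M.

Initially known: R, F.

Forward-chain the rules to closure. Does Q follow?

No

Q would need J (Rule 4), but J is never established.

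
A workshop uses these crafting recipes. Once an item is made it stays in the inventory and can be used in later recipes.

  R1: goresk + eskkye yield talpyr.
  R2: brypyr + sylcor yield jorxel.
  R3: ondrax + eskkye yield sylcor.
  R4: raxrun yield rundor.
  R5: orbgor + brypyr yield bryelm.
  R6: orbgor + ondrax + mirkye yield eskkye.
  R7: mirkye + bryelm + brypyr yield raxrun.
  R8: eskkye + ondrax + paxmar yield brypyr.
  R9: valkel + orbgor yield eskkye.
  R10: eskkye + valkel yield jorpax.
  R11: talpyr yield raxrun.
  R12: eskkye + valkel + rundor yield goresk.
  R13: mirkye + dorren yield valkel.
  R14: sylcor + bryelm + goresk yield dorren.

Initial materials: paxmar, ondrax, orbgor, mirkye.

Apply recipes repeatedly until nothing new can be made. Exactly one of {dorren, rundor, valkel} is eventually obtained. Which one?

Using R6, orbgor, ondrax, and mirkye make eskkye.
Using R8, eskkye, ondrax, and paxmar make brypyr.
orbgor + brypyr → bryelm (R5).
Using R7, mirkye, bryelm, and brypyr make raxrun.
raxrun → rundor (R4).
valkel would need mirkye and dorren (R13), but dorren is never obtained. dorren would need sylcor, bryelm, and goresk (R14), but goresk is never obtained.

rundor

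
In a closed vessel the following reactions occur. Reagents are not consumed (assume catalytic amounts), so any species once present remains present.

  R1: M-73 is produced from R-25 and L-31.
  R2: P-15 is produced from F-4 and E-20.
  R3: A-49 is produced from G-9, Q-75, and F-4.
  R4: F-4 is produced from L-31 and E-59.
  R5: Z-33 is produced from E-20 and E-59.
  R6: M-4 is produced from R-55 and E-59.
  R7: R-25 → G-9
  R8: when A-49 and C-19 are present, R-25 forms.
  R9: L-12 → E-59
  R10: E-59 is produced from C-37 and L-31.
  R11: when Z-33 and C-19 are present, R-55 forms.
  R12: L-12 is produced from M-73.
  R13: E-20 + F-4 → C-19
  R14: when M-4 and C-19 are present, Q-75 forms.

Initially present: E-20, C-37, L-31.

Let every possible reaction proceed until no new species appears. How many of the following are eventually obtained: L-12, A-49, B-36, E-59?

C-37 and L-31 present → E-59 forms (R10).
L-12 would need M-73 (R12), but M-73 never forms.
A-49 would need G-9, Q-75, and F-4 (R3), but G-9 never forms.
No rule produces B-36, and it is not given.
E-59: reached.
Reached: E-59 — 1 of the 4.

1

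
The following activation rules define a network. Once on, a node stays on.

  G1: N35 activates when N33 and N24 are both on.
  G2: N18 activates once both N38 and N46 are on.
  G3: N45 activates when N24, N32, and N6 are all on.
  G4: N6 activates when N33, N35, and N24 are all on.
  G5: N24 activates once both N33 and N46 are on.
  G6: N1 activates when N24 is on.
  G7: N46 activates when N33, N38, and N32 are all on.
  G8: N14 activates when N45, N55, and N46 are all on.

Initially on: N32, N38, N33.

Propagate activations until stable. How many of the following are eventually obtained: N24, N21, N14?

N33, N38, and N32 are on, so N46 activates (G7).
N33 and N46 are on, so N24 activates (G5).
N24: reached.
No rule produces N21, and it is not given.
N14 would need N45, N55, and N46 (G8), but N55 never turns on.
Reached: N24 — 1 of the 3.

1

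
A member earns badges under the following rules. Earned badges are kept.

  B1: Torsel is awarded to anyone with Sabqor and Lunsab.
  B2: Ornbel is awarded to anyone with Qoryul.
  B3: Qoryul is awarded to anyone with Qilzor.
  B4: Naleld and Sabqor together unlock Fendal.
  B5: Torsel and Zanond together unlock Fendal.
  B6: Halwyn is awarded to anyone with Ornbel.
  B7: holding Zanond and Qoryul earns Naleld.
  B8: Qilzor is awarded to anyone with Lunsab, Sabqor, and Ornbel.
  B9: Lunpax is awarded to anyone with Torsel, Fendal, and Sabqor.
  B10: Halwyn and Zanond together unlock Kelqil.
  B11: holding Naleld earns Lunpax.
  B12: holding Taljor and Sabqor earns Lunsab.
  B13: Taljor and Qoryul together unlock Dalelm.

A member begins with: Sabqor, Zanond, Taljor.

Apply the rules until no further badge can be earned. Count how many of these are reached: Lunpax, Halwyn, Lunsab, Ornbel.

2

With Taljor and Sabqor, Lunsab is earned (B12).
With Sabqor and Lunsab, Torsel is earned (B1).
With Torsel and Zanond, Fendal is earned (B5).
With Torsel, Fendal, and Sabqor, Lunpax is earned (B9).
Lunpax: reached.
Halwyn would need Ornbel (B6), but Ornbel is never earned.
Lunsab: reached.
Ornbel would need Qoryul (B2), but Qoryul is never earned.
Reached: Lunpax and Lunsab — 2 of the 4.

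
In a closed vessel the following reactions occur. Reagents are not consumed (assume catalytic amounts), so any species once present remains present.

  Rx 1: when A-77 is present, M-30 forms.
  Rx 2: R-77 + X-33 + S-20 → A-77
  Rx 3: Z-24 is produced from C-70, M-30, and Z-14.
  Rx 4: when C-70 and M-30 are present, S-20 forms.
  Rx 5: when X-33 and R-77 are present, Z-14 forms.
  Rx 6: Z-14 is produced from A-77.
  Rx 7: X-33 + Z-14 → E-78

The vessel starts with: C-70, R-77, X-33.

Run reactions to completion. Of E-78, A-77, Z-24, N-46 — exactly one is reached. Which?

X-33 and R-77 present → Z-14 forms (Rx 5).
X-33 and Z-14 present → E-78 forms (Rx 7).
No rule produces N-46, and it is not given. A-77 would need R-77, X-33, and S-20 (Rx 2), but S-20 never forms. Z-24 would need C-70, M-30, and Z-14 (Rx 3), but M-30 never forms.

E-78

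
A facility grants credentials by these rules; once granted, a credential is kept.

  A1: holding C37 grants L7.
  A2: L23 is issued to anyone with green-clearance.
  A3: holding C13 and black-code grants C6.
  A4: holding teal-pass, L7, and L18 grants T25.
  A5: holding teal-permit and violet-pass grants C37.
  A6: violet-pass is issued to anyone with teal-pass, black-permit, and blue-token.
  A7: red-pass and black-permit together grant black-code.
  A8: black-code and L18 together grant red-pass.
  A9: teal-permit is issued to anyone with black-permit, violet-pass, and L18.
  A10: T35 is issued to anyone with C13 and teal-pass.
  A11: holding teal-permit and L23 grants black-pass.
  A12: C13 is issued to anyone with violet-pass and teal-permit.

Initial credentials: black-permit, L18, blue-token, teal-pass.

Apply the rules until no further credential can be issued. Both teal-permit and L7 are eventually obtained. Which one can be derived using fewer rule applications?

teal-permit

teal-permit: Holding teal-pass, black-permit, and blue-token grants violet-pass (A6). Holding black-permit, violet-pass, and L18 grants teal-permit (A9). [2 rule applications]
L7: Holding teal-pass, black-permit, and blue-token grants violet-pass (A6). Holding black-permit, violet-pass, and L18 grants teal-permit (A9). Holding teal-permit and violet-pass grants C37 (A5). Holding C37 grants L7 (A1). [4 rule applications]
teal-permit needs fewer.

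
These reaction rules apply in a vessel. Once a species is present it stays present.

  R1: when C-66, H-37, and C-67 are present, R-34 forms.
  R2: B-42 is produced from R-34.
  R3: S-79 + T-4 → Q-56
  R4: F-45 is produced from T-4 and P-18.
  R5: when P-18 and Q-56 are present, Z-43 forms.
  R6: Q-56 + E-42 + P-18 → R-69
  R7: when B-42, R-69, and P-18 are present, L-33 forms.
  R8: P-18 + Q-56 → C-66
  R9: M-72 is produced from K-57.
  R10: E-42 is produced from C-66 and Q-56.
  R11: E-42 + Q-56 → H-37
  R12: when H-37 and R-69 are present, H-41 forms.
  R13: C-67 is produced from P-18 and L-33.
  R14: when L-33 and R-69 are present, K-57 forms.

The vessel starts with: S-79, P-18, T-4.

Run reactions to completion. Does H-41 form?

S-79 and T-4 present → Q-56 forms (R3).
P-18 and Q-56 present → C-66 forms (R8).
C-66 and Q-56 present → E-42 forms (R10).
E-42 and Q-56 present → H-37 forms (R11).
Q-56, E-42, and P-18 present → R-69 forms (R6).
H-37 and R-69 present → H-41 forms (R12).

Yes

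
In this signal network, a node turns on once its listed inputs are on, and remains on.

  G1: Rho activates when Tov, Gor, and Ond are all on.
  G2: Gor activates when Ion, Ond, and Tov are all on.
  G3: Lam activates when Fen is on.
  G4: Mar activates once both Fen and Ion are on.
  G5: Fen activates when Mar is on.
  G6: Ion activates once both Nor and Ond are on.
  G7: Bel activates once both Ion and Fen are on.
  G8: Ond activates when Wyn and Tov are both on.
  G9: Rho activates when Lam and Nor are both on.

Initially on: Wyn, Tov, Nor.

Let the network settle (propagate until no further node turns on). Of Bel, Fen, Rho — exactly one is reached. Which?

Rho

Wyn and Tov are on, so Ond activates (G8).
G6: Nor and Ond on → Ion on.
G2: Ion, Ond, and Tov on → Gor on.
Tov, Gor, and Ond are on, so Rho activates (G1).
Bel would need Ion and Fen (G7), but Fen never turns on. Fen would need Mar (G5), but Mar never turns on.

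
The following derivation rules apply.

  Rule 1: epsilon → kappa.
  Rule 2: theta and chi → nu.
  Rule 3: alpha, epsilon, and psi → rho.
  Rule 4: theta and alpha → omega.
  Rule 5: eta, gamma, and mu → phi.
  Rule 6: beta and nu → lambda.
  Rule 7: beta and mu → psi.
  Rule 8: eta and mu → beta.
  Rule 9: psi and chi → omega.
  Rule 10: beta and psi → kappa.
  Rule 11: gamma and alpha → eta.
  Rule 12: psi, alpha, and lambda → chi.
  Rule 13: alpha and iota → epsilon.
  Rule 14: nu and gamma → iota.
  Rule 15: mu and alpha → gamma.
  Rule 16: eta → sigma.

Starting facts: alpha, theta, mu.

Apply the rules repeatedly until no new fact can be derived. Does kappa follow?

Yes

mu and alpha hold, so gamma follows (Rule 15).
gamma and alpha hold, so eta follows (Rule 11).
eta and mu hold, so beta follows (Rule 8).
beta and mu hold, so psi follows (Rule 7).
beta and psi hold, so kappa follows (Rule 10).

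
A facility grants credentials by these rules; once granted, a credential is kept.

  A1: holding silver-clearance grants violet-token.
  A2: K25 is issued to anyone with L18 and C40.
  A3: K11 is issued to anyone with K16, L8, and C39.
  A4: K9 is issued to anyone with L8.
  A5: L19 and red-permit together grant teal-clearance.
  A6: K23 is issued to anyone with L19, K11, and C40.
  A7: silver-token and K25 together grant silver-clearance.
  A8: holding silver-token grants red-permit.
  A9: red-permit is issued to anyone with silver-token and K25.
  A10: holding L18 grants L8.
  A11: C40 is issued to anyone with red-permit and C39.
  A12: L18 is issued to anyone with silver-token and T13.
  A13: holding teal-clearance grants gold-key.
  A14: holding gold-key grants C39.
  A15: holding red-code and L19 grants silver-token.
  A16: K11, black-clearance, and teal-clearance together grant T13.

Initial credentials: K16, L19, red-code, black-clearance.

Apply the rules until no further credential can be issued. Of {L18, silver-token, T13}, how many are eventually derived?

1

Holding red-code and L19 grants silver-token (A15).
L18 would need silver-token and T13 (A12), but T13 is never granted.
silver-token: reached.
T13 would need K11, black-clearance, and teal-clearance (A16), but K11 is never granted.
Reached: silver-token — 1 of the 3.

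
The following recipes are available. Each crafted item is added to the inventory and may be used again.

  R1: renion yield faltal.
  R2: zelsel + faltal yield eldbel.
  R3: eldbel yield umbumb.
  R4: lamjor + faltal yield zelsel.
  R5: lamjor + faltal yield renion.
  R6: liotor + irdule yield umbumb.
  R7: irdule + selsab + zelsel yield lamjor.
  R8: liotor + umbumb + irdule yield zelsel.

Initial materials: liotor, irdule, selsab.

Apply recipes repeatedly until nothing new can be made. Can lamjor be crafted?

Yes

liotor + irdule → umbumb (R6).
Using R8, liotor, umbumb, and irdule make zelsel.
irdule + selsab + zelsel → lamjor (R7).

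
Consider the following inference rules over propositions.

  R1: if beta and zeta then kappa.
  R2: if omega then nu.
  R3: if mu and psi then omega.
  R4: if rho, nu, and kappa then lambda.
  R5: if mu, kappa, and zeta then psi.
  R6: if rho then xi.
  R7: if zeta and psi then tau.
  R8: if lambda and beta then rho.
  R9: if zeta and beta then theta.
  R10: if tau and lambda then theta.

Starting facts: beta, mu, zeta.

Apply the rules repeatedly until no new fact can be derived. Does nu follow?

Yes

From beta and zeta, R1 gives kappa.
mu, kappa, and zeta hold, so psi follows (R5).
From mu and psi, R3 gives omega.
omega holds, so nu follows (R2).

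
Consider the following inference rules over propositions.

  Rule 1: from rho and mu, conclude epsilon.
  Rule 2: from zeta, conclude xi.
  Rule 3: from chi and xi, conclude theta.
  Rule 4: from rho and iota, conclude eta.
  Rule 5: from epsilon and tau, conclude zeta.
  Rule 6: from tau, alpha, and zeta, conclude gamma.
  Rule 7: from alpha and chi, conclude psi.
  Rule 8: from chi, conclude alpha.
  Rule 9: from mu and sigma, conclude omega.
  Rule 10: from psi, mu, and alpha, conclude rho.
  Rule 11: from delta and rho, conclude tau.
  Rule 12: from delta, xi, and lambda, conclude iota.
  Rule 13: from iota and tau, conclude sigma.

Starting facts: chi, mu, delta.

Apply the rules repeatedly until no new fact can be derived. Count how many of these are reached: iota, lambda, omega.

0

iota would need delta, xi, and lambda (Rule 12), but lambda is never established.
No rule produces lambda, and it is not given.
omega would need mu and sigma (Rule 9), but sigma is never established.
None of the 3 are reached.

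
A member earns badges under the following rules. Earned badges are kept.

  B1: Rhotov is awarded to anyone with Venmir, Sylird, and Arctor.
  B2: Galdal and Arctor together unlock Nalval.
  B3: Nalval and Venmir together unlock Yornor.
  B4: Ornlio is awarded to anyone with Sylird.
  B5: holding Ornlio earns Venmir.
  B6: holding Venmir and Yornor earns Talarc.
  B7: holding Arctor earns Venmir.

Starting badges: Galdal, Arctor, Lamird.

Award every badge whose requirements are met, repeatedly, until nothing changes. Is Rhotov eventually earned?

Rhotov would need Venmir, Sylird, and Arctor (B1), but Sylird is never earned.

No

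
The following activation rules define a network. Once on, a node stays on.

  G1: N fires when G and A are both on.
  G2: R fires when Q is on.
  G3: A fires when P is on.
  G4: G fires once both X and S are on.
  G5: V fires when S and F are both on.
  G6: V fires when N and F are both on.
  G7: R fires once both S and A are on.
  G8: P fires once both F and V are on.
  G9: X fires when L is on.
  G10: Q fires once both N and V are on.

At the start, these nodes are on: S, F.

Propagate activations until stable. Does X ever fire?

No

X would need L (G9), but L never turns on.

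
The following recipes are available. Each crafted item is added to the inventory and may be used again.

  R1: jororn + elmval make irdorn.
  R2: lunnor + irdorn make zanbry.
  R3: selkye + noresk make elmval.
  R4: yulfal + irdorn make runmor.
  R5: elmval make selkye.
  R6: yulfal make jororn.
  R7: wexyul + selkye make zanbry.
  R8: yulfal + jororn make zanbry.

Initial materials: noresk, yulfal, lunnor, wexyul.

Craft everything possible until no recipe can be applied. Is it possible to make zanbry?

Using R6, yulfal makes jororn.
Using R8, yulfal and jororn make zanbry.

Yes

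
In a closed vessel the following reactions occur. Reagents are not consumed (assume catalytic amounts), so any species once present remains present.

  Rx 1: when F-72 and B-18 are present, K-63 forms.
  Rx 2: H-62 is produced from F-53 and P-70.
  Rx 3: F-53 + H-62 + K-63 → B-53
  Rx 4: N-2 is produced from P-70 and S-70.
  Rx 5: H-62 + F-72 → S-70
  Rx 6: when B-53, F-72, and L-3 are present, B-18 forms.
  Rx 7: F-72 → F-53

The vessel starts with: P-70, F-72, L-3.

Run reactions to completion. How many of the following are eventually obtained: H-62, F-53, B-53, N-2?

3

F-72 present → F-53 forms (Rx 7).
F-53 and P-70 present → H-62 forms (Rx 2).
H-62 and F-72 present → S-70 forms (Rx 5).
P-70 and S-70 present → N-2 forms (Rx 4).
H-62: reached.
F-53: reached.
B-53 would need F-53, H-62, and K-63 (Rx 3), but K-63 never forms.
N-2: reached.
Reached: H-62, F-53, and N-2 — 3 of the 4.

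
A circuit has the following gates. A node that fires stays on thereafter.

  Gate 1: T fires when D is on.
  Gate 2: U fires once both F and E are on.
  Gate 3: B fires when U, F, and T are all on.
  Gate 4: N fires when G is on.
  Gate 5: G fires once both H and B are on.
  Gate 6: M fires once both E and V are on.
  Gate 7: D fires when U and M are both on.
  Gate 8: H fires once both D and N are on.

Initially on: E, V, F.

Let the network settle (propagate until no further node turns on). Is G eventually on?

G would need H and B (Gate 5), but H never turns on.

No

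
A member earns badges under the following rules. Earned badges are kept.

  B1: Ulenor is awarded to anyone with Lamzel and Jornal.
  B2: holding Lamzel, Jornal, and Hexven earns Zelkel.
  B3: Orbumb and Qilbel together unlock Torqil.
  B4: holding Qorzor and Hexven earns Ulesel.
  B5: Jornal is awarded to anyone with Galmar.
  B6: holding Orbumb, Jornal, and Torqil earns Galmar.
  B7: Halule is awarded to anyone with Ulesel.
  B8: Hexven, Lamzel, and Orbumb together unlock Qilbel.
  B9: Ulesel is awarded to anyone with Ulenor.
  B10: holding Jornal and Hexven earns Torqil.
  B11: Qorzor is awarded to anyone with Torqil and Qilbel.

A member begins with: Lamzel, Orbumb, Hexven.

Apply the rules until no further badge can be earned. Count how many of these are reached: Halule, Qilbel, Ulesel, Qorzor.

With Hexven, Lamzel, and Orbumb, Qilbel is earned (B8).
With Orbumb and Qilbel, Torqil is earned (B3).
With Torqil and Qilbel, Qorzor is earned (B11).
With Qorzor and Hexven, Ulesel is earned (B4).
With Ulesel, Halule is earned (B7).
Halule: reached.
Qilbel: reached.
Ulesel: reached.
Qorzor: reached.
All 4 are reached.

4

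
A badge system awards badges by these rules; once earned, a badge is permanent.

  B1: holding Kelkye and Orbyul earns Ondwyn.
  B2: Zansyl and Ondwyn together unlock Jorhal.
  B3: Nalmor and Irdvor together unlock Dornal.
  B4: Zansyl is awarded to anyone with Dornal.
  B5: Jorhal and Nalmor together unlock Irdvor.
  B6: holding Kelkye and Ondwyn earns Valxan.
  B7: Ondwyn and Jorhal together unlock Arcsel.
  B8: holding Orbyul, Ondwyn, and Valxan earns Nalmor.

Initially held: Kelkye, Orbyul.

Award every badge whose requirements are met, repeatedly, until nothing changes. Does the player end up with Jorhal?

No

Jorhal would need Zansyl and Ondwyn (B2), but Zansyl is never earned.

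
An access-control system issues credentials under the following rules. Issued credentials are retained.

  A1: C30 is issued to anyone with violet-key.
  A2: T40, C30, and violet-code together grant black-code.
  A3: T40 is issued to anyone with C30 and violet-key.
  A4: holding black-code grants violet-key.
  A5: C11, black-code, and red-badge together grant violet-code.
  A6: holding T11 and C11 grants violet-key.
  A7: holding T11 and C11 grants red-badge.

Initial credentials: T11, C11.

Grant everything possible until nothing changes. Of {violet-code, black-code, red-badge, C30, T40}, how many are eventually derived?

3

Holding T11 and C11 grants violet-key (A6).
Holding T11 and C11 grants red-badge (A7).
Holding violet-key grants C30 (A1).
Holding C30 and violet-key grants T40 (A3).
violet-code would need C11, black-code, and red-badge (A5), but black-code is never granted.
black-code would need T40, C30, and violet-code (A2), but violet-code is never granted.
red-badge: reached.
C30: reached.
T40: reached.
Reached: red-badge, C30, and T40 — 3 of the 5.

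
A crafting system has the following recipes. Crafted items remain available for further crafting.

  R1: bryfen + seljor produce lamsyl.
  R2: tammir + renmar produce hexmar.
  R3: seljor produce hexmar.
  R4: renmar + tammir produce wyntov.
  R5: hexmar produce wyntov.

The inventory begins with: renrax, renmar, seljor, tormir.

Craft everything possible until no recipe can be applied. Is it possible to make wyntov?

Yes

Using R3, seljor makes hexmar.
Using R5, hexmar makes wyntov.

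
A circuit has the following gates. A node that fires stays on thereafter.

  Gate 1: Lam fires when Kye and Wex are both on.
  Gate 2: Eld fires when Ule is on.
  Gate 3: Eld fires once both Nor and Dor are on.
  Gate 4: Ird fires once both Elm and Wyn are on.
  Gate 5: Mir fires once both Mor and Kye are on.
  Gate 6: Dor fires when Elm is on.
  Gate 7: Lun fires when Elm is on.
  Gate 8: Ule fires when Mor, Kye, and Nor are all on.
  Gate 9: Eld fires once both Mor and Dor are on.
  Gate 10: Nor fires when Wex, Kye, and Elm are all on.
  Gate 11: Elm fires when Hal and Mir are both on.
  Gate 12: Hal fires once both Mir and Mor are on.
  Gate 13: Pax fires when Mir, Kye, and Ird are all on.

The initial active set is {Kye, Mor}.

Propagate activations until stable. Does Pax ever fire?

No

Pax would need Mir, Kye, and Ird (Gate 13), but Ird never turns on.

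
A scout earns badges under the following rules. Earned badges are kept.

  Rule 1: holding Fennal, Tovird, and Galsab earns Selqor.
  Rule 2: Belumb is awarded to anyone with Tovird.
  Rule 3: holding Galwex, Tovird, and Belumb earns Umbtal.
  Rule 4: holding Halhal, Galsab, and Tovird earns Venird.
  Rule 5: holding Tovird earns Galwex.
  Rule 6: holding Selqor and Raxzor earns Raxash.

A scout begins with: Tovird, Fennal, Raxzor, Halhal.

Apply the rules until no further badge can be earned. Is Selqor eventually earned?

Selqor would need Fennal, Tovird, and Galsab (Rule 1), but Galsab is never earned.

No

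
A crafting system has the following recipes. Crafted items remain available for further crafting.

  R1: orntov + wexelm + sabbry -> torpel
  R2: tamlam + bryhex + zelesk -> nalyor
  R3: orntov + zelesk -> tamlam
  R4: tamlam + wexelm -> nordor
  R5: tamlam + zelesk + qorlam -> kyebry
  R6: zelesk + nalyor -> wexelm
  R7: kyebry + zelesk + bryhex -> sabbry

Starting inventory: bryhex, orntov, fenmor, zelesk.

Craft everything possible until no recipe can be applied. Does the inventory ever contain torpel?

torpel would need orntov, wexelm, and sabbry (R1), but sabbry is never obtained.

No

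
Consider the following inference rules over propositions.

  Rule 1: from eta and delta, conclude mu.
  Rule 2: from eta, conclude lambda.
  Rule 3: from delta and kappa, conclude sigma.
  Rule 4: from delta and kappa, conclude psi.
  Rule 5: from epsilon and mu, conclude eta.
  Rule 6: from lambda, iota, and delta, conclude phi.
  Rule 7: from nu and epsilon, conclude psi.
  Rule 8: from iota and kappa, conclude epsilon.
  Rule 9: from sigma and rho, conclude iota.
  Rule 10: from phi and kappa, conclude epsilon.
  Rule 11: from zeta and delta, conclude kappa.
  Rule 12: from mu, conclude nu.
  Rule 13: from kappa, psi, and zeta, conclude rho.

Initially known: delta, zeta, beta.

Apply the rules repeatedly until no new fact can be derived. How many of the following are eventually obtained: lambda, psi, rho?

zeta and delta hold, so kappa follows (Rule 11).
From delta and kappa, Rule 4 gives psi.
kappa, psi, and zeta hold, so rho follows (Rule 13).
lambda would need eta (Rule 2), but eta is never established.
psi: reached.
rho: reached.
Reached: psi and rho — 2 of the 3.

2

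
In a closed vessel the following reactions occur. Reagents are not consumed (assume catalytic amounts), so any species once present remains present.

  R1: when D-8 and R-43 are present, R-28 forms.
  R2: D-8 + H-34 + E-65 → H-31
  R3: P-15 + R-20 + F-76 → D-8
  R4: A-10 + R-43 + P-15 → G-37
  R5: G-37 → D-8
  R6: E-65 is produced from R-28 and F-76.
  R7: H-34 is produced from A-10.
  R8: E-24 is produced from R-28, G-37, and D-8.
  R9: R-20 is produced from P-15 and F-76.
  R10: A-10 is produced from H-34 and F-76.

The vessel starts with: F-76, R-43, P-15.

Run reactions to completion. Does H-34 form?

No

H-34 would need A-10 (R7), but A-10 never forms.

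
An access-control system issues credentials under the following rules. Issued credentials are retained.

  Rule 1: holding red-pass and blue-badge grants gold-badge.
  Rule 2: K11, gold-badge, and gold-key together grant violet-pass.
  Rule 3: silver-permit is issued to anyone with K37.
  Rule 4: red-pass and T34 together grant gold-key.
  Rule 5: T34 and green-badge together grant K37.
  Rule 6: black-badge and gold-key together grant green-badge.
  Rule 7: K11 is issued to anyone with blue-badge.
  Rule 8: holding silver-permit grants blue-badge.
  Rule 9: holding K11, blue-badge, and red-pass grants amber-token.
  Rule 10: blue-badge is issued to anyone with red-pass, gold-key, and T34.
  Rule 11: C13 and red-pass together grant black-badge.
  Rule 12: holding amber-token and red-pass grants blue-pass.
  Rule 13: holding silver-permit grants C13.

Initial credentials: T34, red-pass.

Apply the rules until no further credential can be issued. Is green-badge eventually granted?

No

green-badge would need black-badge and gold-key (Rule 6), but black-badge is never granted.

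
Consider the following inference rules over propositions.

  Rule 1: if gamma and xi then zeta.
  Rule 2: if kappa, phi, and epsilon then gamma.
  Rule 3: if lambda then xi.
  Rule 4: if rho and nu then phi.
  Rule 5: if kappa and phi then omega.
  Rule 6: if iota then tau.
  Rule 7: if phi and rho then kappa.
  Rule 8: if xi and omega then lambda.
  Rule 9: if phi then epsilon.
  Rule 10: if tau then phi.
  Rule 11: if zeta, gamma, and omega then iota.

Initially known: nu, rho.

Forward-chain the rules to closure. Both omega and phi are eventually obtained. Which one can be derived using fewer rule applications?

phi: From rho and nu, Rule 4 gives phi. [1 rule application]
omega: rho and nu hold, so phi follows (Rule 4). phi and rho hold, so kappa follows (Rule 7). From kappa and phi, Rule 5 gives omega. [3 rule applications]
phi needs fewer.

phi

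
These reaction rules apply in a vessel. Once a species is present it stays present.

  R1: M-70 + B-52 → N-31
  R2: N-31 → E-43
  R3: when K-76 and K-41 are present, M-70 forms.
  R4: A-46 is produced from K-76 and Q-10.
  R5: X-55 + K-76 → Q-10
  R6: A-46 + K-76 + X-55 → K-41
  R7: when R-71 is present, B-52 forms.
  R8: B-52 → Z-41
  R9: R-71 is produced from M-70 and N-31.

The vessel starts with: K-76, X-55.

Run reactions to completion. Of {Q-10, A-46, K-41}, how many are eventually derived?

3

X-55 and K-76 present → Q-10 forms (R5).
K-76 and Q-10 present → A-46 forms (R4).
A-46, K-76, and X-55 present → K-41 forms (R6).
Q-10: reached.
A-46: reached.
K-41: reached.
All 3 are reached.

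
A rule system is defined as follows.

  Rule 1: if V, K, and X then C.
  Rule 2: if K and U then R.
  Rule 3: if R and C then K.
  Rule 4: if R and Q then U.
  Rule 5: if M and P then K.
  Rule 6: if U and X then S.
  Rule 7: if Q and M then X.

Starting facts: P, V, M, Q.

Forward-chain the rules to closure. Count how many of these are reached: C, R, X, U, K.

3

From Q and M, Rule 7 gives X.
From M and P, Rule 5 gives K.
V, K, and X hold, so C follows (Rule 1).
C: reached.
R would need K and U (Rule 2), but U is never established.
X: reached.
U would need R and Q (Rule 4), but R is never established.
K: reached.
Reached: C, X, and K — 3 of the 5.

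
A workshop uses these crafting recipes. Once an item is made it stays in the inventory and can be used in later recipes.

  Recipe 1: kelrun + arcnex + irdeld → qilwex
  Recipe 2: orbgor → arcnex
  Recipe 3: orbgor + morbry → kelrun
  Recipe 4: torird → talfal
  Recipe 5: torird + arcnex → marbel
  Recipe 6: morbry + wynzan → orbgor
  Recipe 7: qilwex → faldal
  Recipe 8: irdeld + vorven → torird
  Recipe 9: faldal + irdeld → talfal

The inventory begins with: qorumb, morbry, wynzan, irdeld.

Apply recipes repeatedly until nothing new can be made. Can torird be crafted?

No

torird would need irdeld and vorven (Recipe 8), but vorven is never obtained.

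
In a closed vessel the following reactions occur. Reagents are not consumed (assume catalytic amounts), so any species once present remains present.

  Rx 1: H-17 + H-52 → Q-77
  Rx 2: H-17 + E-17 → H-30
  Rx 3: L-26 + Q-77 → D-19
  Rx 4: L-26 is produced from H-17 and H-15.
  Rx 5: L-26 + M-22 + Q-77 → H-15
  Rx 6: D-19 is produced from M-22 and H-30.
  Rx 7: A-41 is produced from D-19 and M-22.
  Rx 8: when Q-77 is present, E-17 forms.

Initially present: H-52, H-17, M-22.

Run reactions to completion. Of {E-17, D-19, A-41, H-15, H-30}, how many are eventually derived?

4

H-17 and H-52 present → Q-77 forms (Rx 1).
Q-77 present → E-17 forms (Rx 8).
H-17 and E-17 present → H-30 forms (Rx 2).
M-22 and H-30 present → D-19 forms (Rx 6).
D-19 and M-22 present → A-41 forms (Rx 7).
E-17: reached.
D-19: reached.
A-41: reached.
H-15 would need L-26, M-22, and Q-77 (Rx 5), but L-26 never forms.
H-30: reached.
Reached: E-17, D-19, A-41, and H-30 — 4 of the 5.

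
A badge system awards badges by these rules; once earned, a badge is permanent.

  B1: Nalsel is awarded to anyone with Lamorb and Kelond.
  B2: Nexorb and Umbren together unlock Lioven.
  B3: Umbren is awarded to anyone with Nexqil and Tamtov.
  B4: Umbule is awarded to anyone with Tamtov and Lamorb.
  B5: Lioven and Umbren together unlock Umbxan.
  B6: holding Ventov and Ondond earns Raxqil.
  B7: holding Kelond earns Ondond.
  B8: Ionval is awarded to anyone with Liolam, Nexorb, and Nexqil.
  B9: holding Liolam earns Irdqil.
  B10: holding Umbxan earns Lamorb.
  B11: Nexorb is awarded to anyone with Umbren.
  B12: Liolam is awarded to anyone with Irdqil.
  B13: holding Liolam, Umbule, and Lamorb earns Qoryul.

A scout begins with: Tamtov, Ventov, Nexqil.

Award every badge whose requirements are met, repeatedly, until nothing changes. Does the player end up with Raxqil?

Raxqil would need Ventov and Ondond (B6), but Ondond is never earned.

No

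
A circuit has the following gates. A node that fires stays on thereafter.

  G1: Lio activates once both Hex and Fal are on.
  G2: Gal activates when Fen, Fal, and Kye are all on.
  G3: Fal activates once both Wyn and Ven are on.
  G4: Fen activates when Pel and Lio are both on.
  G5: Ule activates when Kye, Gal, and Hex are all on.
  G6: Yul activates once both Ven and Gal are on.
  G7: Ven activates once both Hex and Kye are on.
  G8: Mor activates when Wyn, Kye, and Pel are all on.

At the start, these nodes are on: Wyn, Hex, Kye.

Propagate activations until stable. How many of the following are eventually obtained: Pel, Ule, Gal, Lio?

1

G7: Hex and Kye on → Ven on.
G3: Wyn and Ven on → Fal on.
Hex and Fal are on, so Lio activates (G1).
No rule produces Pel, and it is not given.
Ule would need Kye, Gal, and Hex (G5), but Gal never turns on.
Gal would need Fen, Fal, and Kye (G2), but Fen never turns on.
Lio: reached.
Reached: Lio — 1 of the 4.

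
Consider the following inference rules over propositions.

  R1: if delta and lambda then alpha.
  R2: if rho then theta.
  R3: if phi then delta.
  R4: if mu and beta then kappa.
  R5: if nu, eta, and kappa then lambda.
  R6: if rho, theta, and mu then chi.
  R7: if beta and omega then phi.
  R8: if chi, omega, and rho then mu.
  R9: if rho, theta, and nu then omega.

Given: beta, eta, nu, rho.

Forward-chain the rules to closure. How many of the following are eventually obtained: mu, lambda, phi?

1

rho holds, so theta follows (R2).
rho, theta, and nu hold, so omega follows (R9).
From beta and omega, R7 gives phi.
mu would need chi, omega, and rho (R8), but chi is never established.
lambda would need nu, eta, and kappa (R5), but kappa is never established.
phi: reached.
Reached: phi — 1 of the 3.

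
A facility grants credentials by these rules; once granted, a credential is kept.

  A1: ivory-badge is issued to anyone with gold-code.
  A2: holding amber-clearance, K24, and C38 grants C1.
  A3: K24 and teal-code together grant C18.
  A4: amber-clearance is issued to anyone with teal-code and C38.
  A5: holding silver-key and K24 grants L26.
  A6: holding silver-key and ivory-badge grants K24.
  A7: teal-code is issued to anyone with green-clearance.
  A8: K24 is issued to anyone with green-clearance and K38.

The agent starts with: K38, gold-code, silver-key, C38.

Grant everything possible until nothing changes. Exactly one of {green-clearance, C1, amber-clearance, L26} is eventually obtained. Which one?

L26

Holding gold-code grants ivory-badge (A1).
Holding silver-key and ivory-badge grants K24 (A6).
Holding silver-key and K24 grants L26 (A5).
C1 would need amber-clearance, K24, and C38 (A2), but amber-clearance is never granted. No rule produces green-clearance, and it is not given. amber-clearance would need teal-code and C38 (A4), but teal-code is never granted.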